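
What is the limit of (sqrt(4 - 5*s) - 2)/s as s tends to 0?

-5/4

A 0/0 form; rationalise with √(4 - 5s) + √4. This collapses the numerator to -5s, leaving -5/(√(4 - 5s) + √4) → -5/(2√4) = -5/4.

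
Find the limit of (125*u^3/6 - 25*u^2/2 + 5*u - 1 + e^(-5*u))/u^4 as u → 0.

625/24

Direct substitution gives 0/0.
Apply L'Hôpital: lim (125*u^2/2 - 25*u + 5 - 5*e^(-5*u))/(4*u^3), still 0/0.
Apply L'Hôpital: lim (125*u - 25 + 25*e^(-5*u))/(12*u^2), still 0/0.
Apply L'Hôpital: lim (125 - 125*e^(-5*u))/(24*u), still 0/0.
After 4 applications of L'Hôpital's rule the quotient is (625*e^(-5*u))/(24); substituting u = 0 gives 625/24.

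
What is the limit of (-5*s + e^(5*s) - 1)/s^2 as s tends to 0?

Direct substitution gives 0/0.
Apply L'Hôpital: lim (5*e^(5*s) - 5)/(2*s), still 0/0.
After 2 applications of L'Hôpital's rule the quotient is (25*e^(5*s))/(2); substituting s = 0 gives 25/2.

25/2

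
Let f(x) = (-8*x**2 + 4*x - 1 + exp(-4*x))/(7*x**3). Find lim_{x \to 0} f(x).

-32/21

Direct substitution gives 0/0.
Apply L'Hôpital: lim (-16*x + 4 - 4*e^(-4*x))/(21*x^2), still 0/0.
Apply L'Hôpital: lim (-16 + 16*e^(-4*x))/(42*x), still 0/0.
After 3 applications of L'Hôpital's rule the quotient is (-64*e^(-4*x))/(42); substituting x = 0 gives -32/21.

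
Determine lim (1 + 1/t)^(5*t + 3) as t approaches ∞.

The base → 1 and the exponent → ∞: a 1^∞ form.
Take logarithms: (5t + 3)·ln(1 + 1/t). Since ln(1+u) ~ u for small u, this behaves like (5t)·(1/t) → 5.
So the limit is e^(5).

e^(5)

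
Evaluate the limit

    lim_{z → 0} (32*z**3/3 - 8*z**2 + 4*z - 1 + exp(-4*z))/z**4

32/3

Direct substitution gives 0/0.
Apply L'Hôpital: lim (32*z^2 - 16*z + 4 - 4*e^(-4*z))/(4*z^3), still 0/0.
Apply L'Hôpital: lim (64*z - 16 + 16*e^(-4*z))/(12*z^2), still 0/0.
Apply L'Hôpital: lim (64 - 64*e^(-4*z))/(24*z), still 0/0.
After 4 applications of L'Hôpital's rule the quotient is (256*e^(-4*z))/(24); substituting z = 0 gives 32/3.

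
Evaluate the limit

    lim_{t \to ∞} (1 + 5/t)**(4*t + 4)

e^(20)

The base → 1 and the exponent → ∞: a 1^∞ form.
Take logarithms: (4t + 4)·ln(1 + 5/t). Since ln(1+u) ~ u for small u, this behaves like (4t)·(5/t) → 20.
So the limit is e^(20).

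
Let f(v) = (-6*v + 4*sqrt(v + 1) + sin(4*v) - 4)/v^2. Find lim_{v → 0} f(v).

-1/2

Substitution gives 0/0 (the numerator vanishes to order 2).
Expand each term to order v^2: the coefficient of v^2 in sin(4v) is 0 and in 4·√(1 + v) is -1/2.
Lower-order terms cancel with the polynomial part, so the numerator is (-1/2)·v^2 + o(v^2), and the limit is (-1/2)/(1) = -1/2.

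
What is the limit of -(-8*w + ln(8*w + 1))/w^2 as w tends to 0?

32

Direct substitution gives 0/0.
Apply L'Hôpital: lim (-8 + 8/(8*w + 1))/(-2*w), still 0/0.
After 2 applications of L'Hôpital's rule the quotient is (-64/(8*w + 1)^2)/(-2); substituting w = 0 gives 32.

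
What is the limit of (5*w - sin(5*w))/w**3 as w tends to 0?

Direct substitution gives 0/0.
Apply L'Hôpital: lim (5 - 5*cos(5*w))/(3*w^2), still 0/0.
Apply L'Hôpital: lim (25*sin(5*w))/(6*w), still 0/0.
After 3 applications of L'Hôpital's rule the quotient is (125*cos(5*w))/(6); substituting w = 0 gives 125/6.

125/6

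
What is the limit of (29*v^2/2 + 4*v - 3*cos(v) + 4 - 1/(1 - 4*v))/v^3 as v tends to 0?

-64

Substitution gives 0/0; apply L'Hôpital's rule 3 times.
After differentiating numerator and denominator 3 times the quotient is (-3*sin(v) - 384/(4*v - 1)^4)/(6); at v = 0 this is -64.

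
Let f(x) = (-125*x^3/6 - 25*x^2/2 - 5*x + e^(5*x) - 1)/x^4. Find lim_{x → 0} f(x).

Direct substitution gives 0/0.
Apply L'Hôpital: lim (-125*x^2/2 - 25*x + 5*e^(5*x) - 5)/(4*x^3), still 0/0.
Apply L'Hôpital: lim (-125*x + 25*e^(5*x) - 25)/(12*x^2), still 0/0.
Apply L'Hôpital: lim (125*e^(5*x) - 125)/(24*x), still 0/0.
After 4 applications of L'Hôpital's rule the quotient is (625*e^(5*x))/(24); substituting x = 0 gives 625/24.

625/24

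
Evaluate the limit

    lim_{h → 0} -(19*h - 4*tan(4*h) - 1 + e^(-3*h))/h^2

-9/2

Substitution gives 0/0 (the numerator vanishes to order 2).
Expand each term to order h^2: the coefficient of h^2 in -4·tan(4h) is 0 and in e^(-3h) is 9/2.
Lower-order terms cancel with the polynomial part, so the numerator is (9/2)·h^2 + o(h^2), and the limit is (9/2)/(-1) = -9/2.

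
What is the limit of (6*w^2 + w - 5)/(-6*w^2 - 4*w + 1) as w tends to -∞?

-1

Numerator and denominator both have degree 2.
Dividing every term by w^2, all lower-order terms vanish and the limit is the ratio of leading coefficients, 6/(-6) = -1.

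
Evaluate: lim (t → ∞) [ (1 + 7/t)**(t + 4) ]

Let L be the limit and take ln: ln L = lim (t + 4)·ln(1 + 7/t) = lim (t + 4)·(7/t + O(1/t²)) = 7.
Hence L = e^(7).

e^(7)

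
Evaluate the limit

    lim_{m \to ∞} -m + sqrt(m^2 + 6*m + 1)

3

An ∞ − ∞ form. Rationalising with the conjugate, the difference becomes (6m + 1) / (√(m^2 + 6*m + 1) + m).
For large m the denominator behaves like 2·m, so the quotient tends to 6/2 = 3.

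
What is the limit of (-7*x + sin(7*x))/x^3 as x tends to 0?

Direct substitution gives 0/0.
Apply L'Hôpital: lim (7*cos(7*x) - 7)/(3*x^2), still 0/0.
Apply L'Hôpital: lim (-49*sin(7*x))/(6*x), still 0/0.
After 3 applications of L'Hôpital's rule the quotient is (-343*cos(7*x))/(6); substituting x = 0 gives -343/6.

-343/6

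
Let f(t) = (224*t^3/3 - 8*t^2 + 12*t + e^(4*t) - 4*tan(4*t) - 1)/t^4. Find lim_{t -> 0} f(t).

Substitution gives 0/0 (the numerator vanishes to order 4).
Expand each term to order t^4: the coefficient of t^4 in e^(4t) is 32/3 and in -4·tan(4t) is 0.
Lower-order terms cancel with the polynomial part, so the numerator is (32/3)·t^4 + o(t^4), and the limit is (32/3)/(1) = 32/3.

32/3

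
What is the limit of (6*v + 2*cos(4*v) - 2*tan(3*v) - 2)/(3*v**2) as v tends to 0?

-16/3

Substitution gives 0/0; apply L'Hôpital's rule 2 times.
After differentiating numerator and denominator 2 times the quotient is (-32*cos(4*v) - 36*tan(3*v)^3 - 36*tan(3*v))/(6); at v = 0 this is -16/3.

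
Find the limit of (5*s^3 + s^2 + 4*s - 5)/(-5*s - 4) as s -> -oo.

-∞

The numerator has higher degree (3 > 1); the quotient behaves like (5/(-5))·s^2 for large |s|.
As s → −∞ this diverges to -∞.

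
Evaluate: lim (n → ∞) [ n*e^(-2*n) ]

Write as n^1/e^{2n}, an ∞/∞ form.
Exponential growth dominates any polynomial, so repeated L'Hôpital (or the standard result) gives 0.

0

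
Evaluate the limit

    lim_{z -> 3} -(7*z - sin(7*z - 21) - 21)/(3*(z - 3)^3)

Direct substitution gives 0/0.
Apply L'Hôpital: lim (7 - 7*cos(7*z - 21))/(-9*(z - 3)^2), still 0/0.
Apply L'Hôpital: lim (49*sin(7*z - 21))/(54 - 18*z), still 0/0.
After 3 applications of L'Hôpital's rule the quotient is (343*cos(7*z - 21))/(-18); substituting z = 3 gives -343/18.

-343/18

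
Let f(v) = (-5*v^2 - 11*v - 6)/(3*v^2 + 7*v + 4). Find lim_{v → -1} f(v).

-1

At v = -1 both the top and bottom vanish — a removable singularity. Factoring out (v + 1) from each leaves (-5*v - 6)/(3*v + 4), which at v = -1 equals -1.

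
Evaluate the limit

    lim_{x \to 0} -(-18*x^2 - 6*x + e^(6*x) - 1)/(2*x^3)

-18

Direct substitution gives 0/0.
Apply L'Hôpital: lim (-36*x + 6*e^(6*x) - 6)/(-6*x^2), still 0/0.
Apply L'Hôpital: lim (36*e^(6*x) - 36)/(-12*x), still 0/0.
After 3 applications of L'Hôpital's rule the quotient is (216*e^(6*x))/(-12); substituting x = 0 gives -18.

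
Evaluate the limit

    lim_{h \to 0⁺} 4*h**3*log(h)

This is a 0·(−∞) form. Rewrite as 4·ln(h) / h^(−3) and apply L'Hôpital:
the derivative quotient is 4·(1/h) / (−3·h^(−4)) = (-4/3)·h^3 → 0.

0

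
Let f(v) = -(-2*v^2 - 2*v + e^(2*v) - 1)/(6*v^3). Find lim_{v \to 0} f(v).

Direct substitution gives 0/0.
Apply L'Hôpital: lim (-4*v + 2*e^(2*v) - 2)/(-18*v^2), still 0/0.
Apply L'Hôpital: lim (4*e^(2*v) - 4)/(-36*v), still 0/0.
After 3 applications of L'Hôpital's rule the quotient is (8*e^(2*v))/(-36); substituting v = 0 gives -2/9.

-2/9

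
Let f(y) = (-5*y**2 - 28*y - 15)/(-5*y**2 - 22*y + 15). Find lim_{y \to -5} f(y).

At y = -5 both the top and bottom vanish — a removable singularity. Factoring out (y + 5) from each leaves (-5*y - 3)/(3 - 5*y), which at y = -5 equals 11/14.

11/14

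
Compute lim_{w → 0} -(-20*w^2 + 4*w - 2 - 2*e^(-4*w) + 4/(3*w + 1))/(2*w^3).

130/3

Substitution gives 0/0 (the numerator vanishes to order 3).
Expand each term to order w^3: the coefficient of w^3 in -2·e^(-4w) is 64/3 and in 4·1/(1 + 3w) is -108.
Lower-order terms cancel with the polynomial part, so the numerator is (-260/3)·w^3 + o(w^3), and the limit is (-260/3)/(-2) = 130/3.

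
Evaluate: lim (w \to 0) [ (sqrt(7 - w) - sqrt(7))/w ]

-√(7)/14

A 0/0 form; rationalise with √(7 - w) + √7. This collapses the numerator to -w, leaving -1/(√(7 - w) + √7) → -1/(2√7) = -√(7)/14.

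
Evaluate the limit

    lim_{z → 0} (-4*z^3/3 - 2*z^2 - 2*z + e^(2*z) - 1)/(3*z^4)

2/9

Direct substitution gives 0/0.
Apply L'Hôpital: lim (-4*z^2 - 4*z + 2*e^(2*z) - 2)/(12*z^3), still 0/0.
Apply L'Hôpital: lim (-8*z + 4*e^(2*z) - 4)/(36*z^2), still 0/0.
Apply L'Hôpital: lim (8*e^(2*z) - 8)/(72*z), still 0/0.
After 4 applications of L'Hôpital's rule the quotient is (16*e^(2*z))/(72); substituting z = 0 gives 2/9.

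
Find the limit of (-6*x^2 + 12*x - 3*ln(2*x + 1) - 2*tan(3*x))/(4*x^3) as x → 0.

Substitution gives 0/0; apply L'Hôpital's rule 3 times.
After differentiating numerator and denominator 3 times the quotient is (12*(36*(2*x + 1)^3*(cos(6*x) - 2)/(cos(6*x) + 1)^2 - 4)/(2*x + 1)^3)/(24); at x = 0 this is -13/2.

-13/2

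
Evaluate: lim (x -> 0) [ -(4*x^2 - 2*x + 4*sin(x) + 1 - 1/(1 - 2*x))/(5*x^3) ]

Substitution gives 0/0 (the numerator vanishes to order 3).
Expand each term to order x^3: the coefficient of x^3 in 4·sin(x) is -2/3 and in −1/(1 - 2x) is -8.
Lower-order terms cancel with the polynomial part, so the numerator is (-26/3)·x^3 + o(x^3), and the limit is (-26/3)/(-5) = 26/15.

26/15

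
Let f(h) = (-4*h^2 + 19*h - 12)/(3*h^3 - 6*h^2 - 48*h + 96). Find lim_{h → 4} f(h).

-13/48

At h = 4 both the top and bottom vanish — a removable singularity. Factoring out (h - 4) from each leaves (3 - 4*h)/(3*h^2 + 6*h - 24), which at h = 4 equals -13/48.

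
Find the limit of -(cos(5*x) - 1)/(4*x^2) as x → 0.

25/8

Direct substitution gives 0/0.
Apply L'Hôpital: lim (-5*sin(5*x))/(-8*x), still 0/0.
After 2 applications of L'Hôpital's rule the quotient is (-25*cos(5*x))/(-8); substituting x = 0 gives 25/8.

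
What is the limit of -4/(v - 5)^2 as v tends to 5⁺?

-∞

As v → 5⁺, (v - 5) → 0⁺, so (v - 5)^2 → 0⁺ and -4/(v - 5)^2 → -∞.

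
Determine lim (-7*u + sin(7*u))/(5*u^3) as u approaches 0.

Direct substitution gives 0/0.
Apply L'Hôpital: lim (7*cos(7*u) - 7)/(15*u^2), still 0/0.
Apply L'Hôpital: lim (-49*sin(7*u))/(30*u), still 0/0.
After 3 applications of L'Hôpital's rule the quotient is (-343*cos(7*u))/(30); substituting u = 0 gives -343/30.

-343/30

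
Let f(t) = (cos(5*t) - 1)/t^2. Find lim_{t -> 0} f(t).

Direct substitution gives 0/0.
Apply L'Hôpital: lim (-5*sin(5*t))/(2*t), still 0/0.
After 2 applications of L'Hôpital's rule the quotient is (-25*cos(5*t))/(2); substituting t = 0 gives -25/2.

-25/2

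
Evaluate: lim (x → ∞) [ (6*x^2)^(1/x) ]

1

Base → ∞ and exponent → 0: an ∞^0 form.
Take logs: (1/x)·ln(6·x^2) = (ln 6 + 2·ln x)/x → 0.
So the limit is e^0 = 1.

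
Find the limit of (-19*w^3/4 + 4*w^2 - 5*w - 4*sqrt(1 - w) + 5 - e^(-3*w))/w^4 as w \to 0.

-103/32

Substitution gives 0/0 (the numerator vanishes to order 4).
Expand each term to order w^4: the coefficient of w^4 in -4·√(1 - w) is 5/32 and in −e^(-3w) is -27/8.
Lower-order terms cancel with the polynomial part, so the numerator is (-103/32)·w^4 + o(w^4), and the limit is (-103/32)/(1) = -103/32.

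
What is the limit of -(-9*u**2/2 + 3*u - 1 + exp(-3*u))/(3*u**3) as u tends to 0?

Direct substitution gives 0/0.
Apply L'Hôpital: lim (-9*u + 3 - 3*e^(-3*u))/(-9*u^2), still 0/0.
Apply L'Hôpital: lim (-9 + 9*e^(-3*u))/(-18*u), still 0/0.
After 3 applications of L'Hôpital's rule the quotient is (-27*e^(-3*u))/(-18); substituting u = 0 gives 3/2.

3/2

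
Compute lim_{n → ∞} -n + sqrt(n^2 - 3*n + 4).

This has the form ∞ − ∞. Multiply and divide by the conjugate √(n^2 - 3*n + 4) + n.
That gives (-3n + 4) / (√(n^2 - 3*n + 4) + n).
Divide numerator and denominator by n: the limit is -3/(2·1) = -3/2.

-3/2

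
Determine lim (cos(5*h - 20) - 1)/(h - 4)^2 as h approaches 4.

-25/2

Direct substitution gives 0/0.
Apply L'Hôpital: lim (-5*sin(5*h - 20))/(2*h - 8), still 0/0.
After 2 applications of L'Hôpital's rule the quotient is (-25*cos(5*h - 20))/(2); substituting h = 4 gives -25/2.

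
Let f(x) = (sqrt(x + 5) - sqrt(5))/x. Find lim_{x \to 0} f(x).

√(5)/10

Substitution gives 0/0. Multiply numerator and denominator by the conjugate √(5 + x) + √5.
The numerator becomes (5 + x) − 5 = x, so the expression simplifies to 1/(√(5 + x) + √5).
Letting x → 0 gives 1/(2√5) = √(5)/10.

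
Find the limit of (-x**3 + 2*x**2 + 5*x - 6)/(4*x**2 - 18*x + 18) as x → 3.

-5/3

Since x = 3 makes numerator and denominator zero, (x - 3) divides both.
Cancelling it gives (-x^2 - x + 2)/(4*x - 6); now plug in x = 3 to get -5/3.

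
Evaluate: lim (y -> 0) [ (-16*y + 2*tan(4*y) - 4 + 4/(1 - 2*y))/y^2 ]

Substitution gives 0/0 (the numerator vanishes to order 2).
Expand each term to order y^2: the coefficient of y^2 in 2·tan(4y) is 0 and in 4·1/(1 - 2y) is 16.
Lower-order terms cancel with the polynomial part, so the numerator is (16)·y^2 + o(y^2), and the limit is (16)/(1) = 16.

16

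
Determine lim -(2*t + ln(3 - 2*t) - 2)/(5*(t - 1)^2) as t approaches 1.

2/5

Direct substitution gives 0/0.
Apply L'Hôpital: lim (2 - 2/(3 - 2*t))/(10 - 10*t), still 0/0.
After 2 applications of L'Hôpital's rule the quotient is (-4/(3 - 2*t)^2)/(-10); substituting t = 1 gives 2/5.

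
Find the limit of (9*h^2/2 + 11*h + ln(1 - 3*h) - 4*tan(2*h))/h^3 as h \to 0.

-59/3

Substitution gives 0/0; apply L'Hôpital's rule 3 times.
After differentiating numerator and denominator 3 times the quotient is (-128*tan(2*h)^2/cos(2*h)^2 - 64/cos(2*h)^4 + 54/(3*h - 1)^3)/(6); at h = 0 this is -59/3.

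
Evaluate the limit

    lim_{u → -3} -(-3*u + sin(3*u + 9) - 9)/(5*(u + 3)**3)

9/10

Direct substitution gives 0/0.
Apply L'Hôpital: lim (3*cos(3*u + 9) - 3)/(-15*(u + 3)^2), still 0/0.
Apply L'Hôpital: lim (-9*sin(3*u + 9))/(-30*u - 90), still 0/0.
After 3 applications of L'Hôpital's rule the quotient is (-27*cos(3*u + 9))/(-30); substituting u = -3 gives 9/10.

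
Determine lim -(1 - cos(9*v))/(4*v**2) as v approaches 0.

Substitution gives 0/0.
Use (1 − cos u)/u² → 1/2 with u = 9v: the limit is 9²/(2·(-4)) = -81/8.

-81/8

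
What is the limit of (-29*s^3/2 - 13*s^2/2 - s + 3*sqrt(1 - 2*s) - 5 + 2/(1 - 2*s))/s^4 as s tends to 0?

241/8

Substitution gives 0/0 (the numerator vanishes to order 4).
Expand each term to order s^4: the coefficient of s^4 in 2·1/(1 - 2s) is 32 and in 3·√(1 - 2s) is -15/8.
Lower-order terms cancel with the polynomial part, so the numerator is (241/8)·s^4 + o(s^4), and the limit is (241/8)/(1) = 241/8.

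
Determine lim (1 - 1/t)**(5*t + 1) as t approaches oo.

The base → 1 and the exponent → ∞: a 1^∞ form.
Take logarithms: (5t + 1)·ln(1 - 1/t). Since ln(1+u) ~ u for small u, this behaves like (5t)·(-1/t) → -5.
So the limit is e^(-5).

e^(-5)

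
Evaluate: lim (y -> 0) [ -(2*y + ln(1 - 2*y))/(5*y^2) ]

Direct substitution gives 0/0.
Apply L'Hôpital: lim (2 - 2/(1 - 2*y))/(-10*y), still 0/0.
After 2 applications of L'Hôpital's rule the quotient is (-4/(1 - 2*y)^2)/(-10); substituting y = 0 gives 2/5.

2/5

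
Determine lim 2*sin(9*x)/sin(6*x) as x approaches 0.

Substitution gives 0/0.
Divide numerator and denominator by x: sin(9x)/x → 9 and sin(6x)/x → 6, so the limit is 2·9/6 = 3.

3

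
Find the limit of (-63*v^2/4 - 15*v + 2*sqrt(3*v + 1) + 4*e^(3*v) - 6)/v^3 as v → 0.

Substitution gives 0/0; apply L'Hôpital's rule 3 times.
After differentiating numerator and denominator 3 times the quotient is (108*e^(3*v) + 81/(4*(3*v + 1)^(5/2)))/(6); at v = 0 this is 171/8.

171/8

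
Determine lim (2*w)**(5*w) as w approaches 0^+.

Base → 0⁺ and exponent → 0⁺: a 0^0 form.
Take logs: 5w·ln(2w). This is 0·(−∞); rewriting as ln(2w)/(1/(5w)) and applying L'Hôpital gives 0.
Hence the limit is e^0 = 1.

1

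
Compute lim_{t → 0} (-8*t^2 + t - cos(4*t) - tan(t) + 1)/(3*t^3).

-1/9

Substitution gives 0/0 (the numerator vanishes to order 3).
Expand each term to order t^3: the coefficient of t^3 in −tan(t) is -1/3 and in −cos(4t) is 0.
Lower-order terms cancel with the polynomial part, so the numerator is (-1/3)·t^3 + o(t^3), and the limit is (-1/3)/(3) = -1/9.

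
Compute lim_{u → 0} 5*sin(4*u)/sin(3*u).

Substitution gives 0/0.
Divide numerator and denominator by u: sin(4u)/u → 4 and sin(3u)/u → 3, so the limit is 5·4/3 = 20/3.

20/3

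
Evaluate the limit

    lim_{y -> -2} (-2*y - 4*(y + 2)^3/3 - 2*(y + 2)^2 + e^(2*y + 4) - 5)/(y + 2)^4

Direct substitution gives 0/0.
Apply L'Hôpital: lim (-4*y - 4*(y + 2)^2 + 2*e^(2*y + 4) - 10)/(4*(y + 2)^3), still 0/0.
Apply L'Hôpital: lim (-8*y + 4*e^(2*y + 4) - 20)/(12*(y + 2)^2), still 0/0.
Apply L'Hôpital: lim (8*e^(2*y + 4) - 8)/(24*y + 48), still 0/0.
After 4 applications of L'Hôpital's rule the quotient is (16*e^(2*y + 4))/(24); substituting y = -2 gives 2/3.

2/3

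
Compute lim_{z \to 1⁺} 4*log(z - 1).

-∞

As z → 1⁺, z - 1 → 0⁺ and ln(z - 1) → −∞.
Multiplying by 4 gives -∞.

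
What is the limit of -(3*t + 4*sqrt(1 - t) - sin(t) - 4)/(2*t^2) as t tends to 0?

1/4

Substitution gives 0/0; apply L'Hôpital's rule 2 times.
After differentiating numerator and denominator 2 times the quotient is (sin(t) - 1/(1 - t)^(3/2))/(-4); at t = 0 this is 1/4.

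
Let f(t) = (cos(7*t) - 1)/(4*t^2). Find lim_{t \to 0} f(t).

Direct substitution gives 0/0.
Apply L'Hôpital: lim (-7*sin(7*t))/(8*t), still 0/0.
After 2 applications of L'Hôpital's rule the quotient is (-49*cos(7*t))/(8); substituting t = 0 gives -49/8.

-49/8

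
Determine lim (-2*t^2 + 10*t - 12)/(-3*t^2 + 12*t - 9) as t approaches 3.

1/3

Since t = 3 makes numerator and denominator zero, (t - 3) divides both.
Cancelling it gives (4 - 2*t)/(3 - 3*t); now plug in t = 3 to get 1/3.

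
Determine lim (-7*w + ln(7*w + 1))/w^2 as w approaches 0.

-49/2

Direct substitution gives 0/0.
Apply L'Hôpital: lim (-7 + 7/(7*w + 1))/(2*w), still 0/0.
After 2 applications of L'Hôpital's rule the quotient is (-49/(7*w + 1)^2)/(2); substituting w = 0 gives -49/2.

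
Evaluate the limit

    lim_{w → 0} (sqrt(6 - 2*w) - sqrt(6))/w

-√(6)/6

A 0/0 form; rationalise with √(6 - 2w) + √6. This collapses the numerator to -2w, leaving -2/(√(6 - 2w) + √6) → -2/(2√6) = -√(6)/6.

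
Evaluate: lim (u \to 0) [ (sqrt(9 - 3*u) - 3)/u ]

Substitution gives 0/0. Multiply numerator and denominator by the conjugate √(9 - 3u) + √9.
The numerator becomes (9 - 3u) − 9 = -3u, so the expression simplifies to -3/(√(9 - 3u) + √9).
Letting u → 0 gives -3/(2√9) = -1/2.

-1/2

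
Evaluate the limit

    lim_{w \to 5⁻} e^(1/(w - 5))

As w → 5⁻, 1/(w - 5) → −∞, so e^(1/(w - 5)) → 0.

0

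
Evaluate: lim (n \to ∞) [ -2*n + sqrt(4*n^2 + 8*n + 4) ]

2

An ∞ − ∞ form. Rationalising with the conjugate, the difference becomes (8n + 4) / (√(4*n^2 + 8*n + 4) + 2n).
For large n the denominator behaves like 2·2n, so the quotient tends to 8/4 = 2.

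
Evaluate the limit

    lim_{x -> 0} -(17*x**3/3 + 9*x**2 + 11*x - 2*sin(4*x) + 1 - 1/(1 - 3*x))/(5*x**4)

81/5

Substitution gives 0/0 (the numerator vanishes to order 4).
Expand each term to order x^4: the coefficient of x^4 in -2·sin(4x) is 0 and in −1/(1 - 3x) is -81.
Lower-order terms cancel with the polynomial part, so the numerator is (-81)·x^4 + o(x^4), and the limit is (-81)/(-5) = 81/5.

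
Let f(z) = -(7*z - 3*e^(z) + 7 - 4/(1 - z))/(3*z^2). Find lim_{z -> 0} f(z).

11/6

Substitution gives 0/0 (the numerator vanishes to order 2).
Expand each term to order z^2: the coefficient of z^2 in -4·1/(1 - z) is -4 and in -3·e^(z) is -3/2.
Lower-order terms cancel with the polynomial part, so the numerator is (-11/2)·z^2 + o(z^2), and the limit is (-11/2)/(-3) = 11/6.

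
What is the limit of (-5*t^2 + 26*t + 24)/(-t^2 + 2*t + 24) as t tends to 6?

17/5

Direct substitution gives 0/0, so factor. Both numerator and denominator have (t - 6) as a factor.
After cancelling, the expression reduces to (-5*t - 4)/(-t - 4).
Substituting t = 6 gives 17/5.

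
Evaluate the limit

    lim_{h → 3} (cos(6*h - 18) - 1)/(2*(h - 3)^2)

Direct substitution gives 0/0.
Apply L'Hôpital: lim (-6*sin(6*h - 18))/(4*h - 12), still 0/0.
After 2 applications of L'Hôpital's rule the quotient is (-36*cos(6*h - 18))/(4); substituting h = 3 gives -9.

-9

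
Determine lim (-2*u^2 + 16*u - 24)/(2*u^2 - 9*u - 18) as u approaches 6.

-8/15

Direct substitution gives 0/0, so factor. Both numerator and denominator have (u - 6) as a factor.
After cancelling, the expression reduces to (4 - 2*u)/(2*u + 3).
Substituting u = 6 gives -8/15.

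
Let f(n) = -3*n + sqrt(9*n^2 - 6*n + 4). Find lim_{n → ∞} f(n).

-1

This has the form ∞ − ∞. Multiply and divide by the conjugate √(9*n^2 - 6*n + 4) + 3n.
That gives (-6n + 4) / (√(9*n^2 - 6*n + 4) + 3n).
Divide numerator and denominator by n: the limit is -6/(2·3) = -1.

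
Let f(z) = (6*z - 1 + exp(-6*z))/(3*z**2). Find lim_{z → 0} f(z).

6

Direct substitution gives 0/0.
Apply L'Hôpital: lim (6 - 6*e^(-6*z))/(6*z), still 0/0.
After 2 applications of L'Hôpital's rule the quotient is (36*e^(-6*z))/(6); substituting z = 0 gives 6.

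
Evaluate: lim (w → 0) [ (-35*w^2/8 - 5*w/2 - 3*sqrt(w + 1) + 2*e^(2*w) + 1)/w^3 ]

119/48

Substitution gives 0/0; apply L'Hôpital's rule 3 times.
After differentiating numerator and denominator 3 times the quotient is (16*e^(2*w) - 9/(8*(w + 1)^(5/2)))/(6); at w = 0 this is 119/48.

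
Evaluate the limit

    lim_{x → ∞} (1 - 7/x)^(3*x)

e^(-21)

Let L be the limit and take ln: ln L = lim (3x)·ln(1 - 7/x) = lim (3x)·(-7/x + O(1/x²)) = -21.
Hence L = e^(-21).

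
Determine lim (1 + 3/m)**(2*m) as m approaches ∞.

e^(6)

The base → 1 and the exponent → ∞: a 1^∞ form.
Take logarithms: (2m)·ln(1 + 3/m). Since ln(1+u) ~ u for small u, this behaves like (2m)·(3/m) → 6.
So the limit is e^(6).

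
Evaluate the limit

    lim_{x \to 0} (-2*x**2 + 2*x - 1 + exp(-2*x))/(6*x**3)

Direct substitution gives 0/0.
Apply L'Hôpital: lim (-4*x + 2 - 2*e^(-2*x))/(18*x^2), still 0/0.
Apply L'Hôpital: lim (-4 + 4*e^(-2*x))/(36*x), still 0/0.
After 3 applications of L'Hôpital's rule the quotient is (-8*e^(-2*x))/(36); substituting x = 0 gives -2/9.

-2/9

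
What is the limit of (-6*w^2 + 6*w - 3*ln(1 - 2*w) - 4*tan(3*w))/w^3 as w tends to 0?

Substitution gives 0/0; apply L'Hôpital's rule 3 times.
After differentiating numerator and denominator 3 times the quotient is (24*(36*(2*w - 1)^3*(cos(6*w) - 2)/(cos(6*w) + 1)^2 - 2)/(2*w - 1)^3)/(6); at w = 0 this is -28.

-28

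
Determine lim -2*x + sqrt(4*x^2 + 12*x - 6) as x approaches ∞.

3

This has the form ∞ − ∞. Multiply and divide by the conjugate √(4*x^2 + 12*x - 6) + 2x.
That gives (12x - 6) / (√(4*x^2 + 12*x - 6) + 2x).
Divide numerator and denominator by x: the limit is 12/(2·2) = 3.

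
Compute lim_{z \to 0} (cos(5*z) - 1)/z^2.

-25/2

Direct substitution gives 0/0.
Apply L'Hôpital: lim (-5*sin(5*z))/(2*z), still 0/0.
After 2 applications of L'Hôpital's rule the quotient is (-25*cos(5*z))/(2); substituting z = 0 gives -25/2.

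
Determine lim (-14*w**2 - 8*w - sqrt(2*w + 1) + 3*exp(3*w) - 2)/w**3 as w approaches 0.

Substitution gives 0/0 (the numerator vanishes to order 3).
Expand each term to order w^3: the coefficient of w^3 in 3·e^(3w) is 27/2 and in −√(1 + 2w) is -1/2.
Lower-order terms cancel with the polynomial part, so the numerator is (13)·w^3 + o(w^3), and the limit is (13)/(1) = 13.

13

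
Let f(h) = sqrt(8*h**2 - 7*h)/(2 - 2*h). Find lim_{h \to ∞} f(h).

-√(2)

For large |h|, √(8*h^2 - 7*h) ≈ √8·|h| and the denominator ≈ -2h.
Since h → +∞, |h| = h, giving √8/(-2) = -√(2).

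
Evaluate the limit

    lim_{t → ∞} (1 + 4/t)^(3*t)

e^(12)

Let L be the limit and take ln: ln L = lim (3t)·ln(1 + 4/t) = lim (3t)·(4/t + O(1/t²)) = 12.
Hence L = e^(12).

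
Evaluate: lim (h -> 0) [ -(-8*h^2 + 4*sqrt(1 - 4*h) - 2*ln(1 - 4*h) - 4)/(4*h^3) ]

Substitution gives 0/0 (the numerator vanishes to order 3).
Expand each term to order h^3: the coefficient of h^3 in 4·√(1 - 4h) is -16 and in -2·ln(1 - 4h) is 128/3.
Lower-order terms cancel with the polynomial part, so the numerator is (80/3)·h^3 + o(h^3), and the limit is (80/3)/(-4) = -20/3.

-20/3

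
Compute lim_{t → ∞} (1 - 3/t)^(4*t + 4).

e^(-12)

Write it as [(1 - 3/t)^t]^(4) · (1 - 3/t)^(4). The bracketed term tends to e^(-3) and the second factor to 1, so the limit is e^(-12).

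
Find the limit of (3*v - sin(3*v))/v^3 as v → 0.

9/2

Direct substitution gives 0/0.
Apply L'Hôpital: lim (3 - 3*cos(3*v))/(3*v^2), still 0/0.
Apply L'Hôpital: lim (9*sin(3*v))/(6*v), still 0/0.
After 3 applications of L'Hôpital's rule the quotient is (27*cos(3*v))/(6); substituting v = 0 gives 9/2.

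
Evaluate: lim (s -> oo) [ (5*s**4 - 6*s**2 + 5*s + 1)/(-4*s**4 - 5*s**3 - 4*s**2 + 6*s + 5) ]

Numerator and denominator both have degree 4.
Dividing every term by s^4, all lower-order terms vanish and the limit is the ratio of leading coefficients, 5/(-4) = -5/4.

-5/4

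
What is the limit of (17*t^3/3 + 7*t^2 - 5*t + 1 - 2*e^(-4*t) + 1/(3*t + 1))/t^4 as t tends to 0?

Substitution gives 0/0; apply L'Hôpital's rule 4 times.
After differentiating numerator and denominator 4 times the quotient is (-512*e^(-4*t) + 1944/(3*t + 1)^5)/(24); at t = 0 this is 179/3.

179/3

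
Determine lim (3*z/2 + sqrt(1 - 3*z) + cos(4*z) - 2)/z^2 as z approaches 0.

Substitution gives 0/0; apply L'Hôpital's rule 2 times.
After differentiating numerator and denominator 2 times the quotient is (-16*cos(4*z) - 9/(4*(1 - 3*z)^(3/2)))/(2); at z = 0 this is -73/8.

-73/8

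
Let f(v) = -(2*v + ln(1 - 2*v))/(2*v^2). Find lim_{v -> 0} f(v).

Direct substitution gives 0/0.
Apply L'Hôpital: lim (2 - 2/(1 - 2*v))/(-4*v), still 0/0.
After 2 applications of L'Hôpital's rule the quotient is (-4/(1 - 2*v)^2)/(-4); substituting v = 0 gives 1.

1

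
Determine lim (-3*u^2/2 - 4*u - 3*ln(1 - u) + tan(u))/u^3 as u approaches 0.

Substitution gives 0/0 (the numerator vanishes to order 3).
Expand each term to order u^3: the coefficient of u^3 in -3·ln(1 - u) is 1 and in tan(u) is 1/3.
Lower-order terms cancel with the polynomial part, so the numerator is (4/3)·u^3 + o(u^3), and the limit is (4/3)/(1) = 4/3.

4/3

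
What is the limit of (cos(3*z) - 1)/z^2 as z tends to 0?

-9/2

Direct substitution gives 0/0.
Apply L'Hôpital: lim (-3*sin(3*z))/(2*z), still 0/0.
After 2 applications of L'Hôpital's rule the quotient is (-9*cos(3*z))/(2); substituting z = 0 gives -9/2.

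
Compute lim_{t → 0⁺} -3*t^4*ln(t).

0

This is a 0·(−∞) form. Rewrite as -3·ln(t) / t^(−4) and apply L'Hôpital:
the derivative quotient is -3·(1/t) / (−4·t^(−5)) = (3/4)·t^4 → 0.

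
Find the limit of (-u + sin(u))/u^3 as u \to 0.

-1/6

Direct substitution gives 0/0.
Apply L'Hôpital: lim (cos(u) - 1)/(3*u^2), still 0/0.
Apply L'Hôpital: lim (-sin(u))/(6*u), still 0/0.
After 3 applications of L'Hôpital's rule the quotient is (-cos(u))/(6); substituting u = 0 gives -1/6.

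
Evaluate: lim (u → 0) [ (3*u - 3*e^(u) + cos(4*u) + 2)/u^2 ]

-19/2

Substitution gives 0/0 (the numerator vanishes to order 2).
Expand each term to order u^2: the coefficient of u^2 in cos(4u) is -8 and in -3·e^(u) is -3/2.
Lower-order terms cancel with the polynomial part, so the numerator is (-19/2)·u^2 + o(u^2), and the limit is (-19/2)/(1) = -19/2.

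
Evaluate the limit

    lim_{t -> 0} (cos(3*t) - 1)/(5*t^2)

-9/10

Direct substitution gives 0/0.
Apply L'Hôpital: lim (-3*sin(3*t))/(10*t), still 0/0.
After 2 applications of L'Hôpital's rule the quotient is (-9*cos(3*t))/(10); substituting t = 0 gives -9/10.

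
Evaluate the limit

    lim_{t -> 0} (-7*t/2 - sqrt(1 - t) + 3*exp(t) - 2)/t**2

Substitution gives 0/0; apply L'Hôpital's rule 2 times.
After differentiating numerator and denominator 2 times the quotient is (3*e^(t) + 1/(4*(1 - t)^(3/2)))/(2); at t = 0 this is 13/8.

13/8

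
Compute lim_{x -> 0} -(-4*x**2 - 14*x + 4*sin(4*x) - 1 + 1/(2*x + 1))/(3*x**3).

152/9

Substitution gives 0/0 (the numerator vanishes to order 3).
Expand each term to order x^3: the coefficient of x^3 in 1/(1 + 2x) is -8 and in 4·sin(4x) is -128/3.
Lower-order terms cancel with the polynomial part, so the numerator is (-152/3)·x^3 + o(x^3), and the limit is (-152/3)/(-3) = 152/9.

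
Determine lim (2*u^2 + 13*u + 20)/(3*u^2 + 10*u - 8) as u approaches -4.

At u = -4 both the top and bottom vanish — a removable singularity. Factoring out (u + 4) from each leaves (2*u + 5)/(3*u - 2), which at u = -4 equals 3/14.

3/14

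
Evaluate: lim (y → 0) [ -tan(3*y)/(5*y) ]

-3/5

Substitution gives 0/0.
Since tan(u)/u → 1 as u → 0, tan(3y)/(3y) → 1 and the limit is 3/(-5) = -3/5.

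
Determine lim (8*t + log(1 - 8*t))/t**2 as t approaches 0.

-32

Direct substitution gives 0/0.
Apply L'Hôpital: lim (8 - 8/(1 - 8*t))/(2*t), still 0/0.
After 2 applications of L'Hôpital's rule the quotient is (-64/(1 - 8*t)^2)/(2); substituting t = 0 gives -32.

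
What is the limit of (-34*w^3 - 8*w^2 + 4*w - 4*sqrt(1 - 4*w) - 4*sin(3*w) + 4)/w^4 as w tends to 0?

Substitution gives 0/0 (the numerator vanishes to order 4).
Expand each term to order w^4: the coefficient of w^4 in -4·sin(3w) is 0 and in -4·√(1 - 4w) is 40.
Lower-order terms cancel with the polynomial part, so the numerator is (40)·w^4 + o(w^4), and the limit is (40)/(1) = 40.

40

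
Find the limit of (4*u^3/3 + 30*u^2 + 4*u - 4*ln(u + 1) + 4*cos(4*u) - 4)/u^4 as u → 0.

131/3

Substitution gives 0/0 (the numerator vanishes to order 4).
Expand each term to order u^4: the coefficient of u^4 in 4·cos(4u) is 128/3 and in -4·ln(1 + u) is 1.
Lower-order terms cancel with the polynomial part, so the numerator is (131/3)·u^4 + o(u^4), and the limit is (131/3)/(1) = 131/3.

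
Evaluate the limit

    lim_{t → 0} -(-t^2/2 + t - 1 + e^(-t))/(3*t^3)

1/18

Direct substitution gives 0/0.
Apply L'Hôpital: lim (-t + 1 - e^(-t))/(-9*t^2), still 0/0.
Apply L'Hôpital: lim (-1 + e^(-t))/(-18*t), still 0/0.
After 3 applications of L'Hôpital's rule the quotient is (-e^(-t))/(-18); substituting t = 0 gives 1/18.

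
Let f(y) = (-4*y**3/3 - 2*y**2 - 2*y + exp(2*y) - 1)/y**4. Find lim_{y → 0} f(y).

Direct substitution gives 0/0.
Apply L'Hôpital: lim (-4*y^2 - 4*y + 2*e^(2*y) - 2)/(4*y^3), still 0/0.
Apply L'Hôpital: lim (-8*y + 4*e^(2*y) - 4)/(12*y^2), still 0/0.
Apply L'Hôpital: lim (8*e^(2*y) - 8)/(24*y), still 0/0.
After 4 applications of L'Hôpital's rule the quotient is (16*e^(2*y))/(24); substituting y = 0 gives 2/3.

2/3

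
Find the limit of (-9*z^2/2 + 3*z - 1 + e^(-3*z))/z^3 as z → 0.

-9/2

Direct substitution gives 0/0.
Apply L'Hôpital: lim (-9*z + 3 - 3*e^(-3*z))/(3*z^2), still 0/0.
Apply L'Hôpital: lim (-9 + 9*e^(-3*z))/(6*z), still 0/0.
After 3 applications of L'Hôpital's rule the quotient is (-27*e^(-3*z))/(6); substituting z = 0 gives -9/2.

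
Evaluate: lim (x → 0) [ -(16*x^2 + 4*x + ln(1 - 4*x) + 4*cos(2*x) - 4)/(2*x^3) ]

Substitution gives 0/0; apply L'Hôpital's rule 3 times.
After differentiating numerator and denominator 3 times the quotient is (32*sin(2*x) + 128/(4*x - 1)^3)/(-12); at x = 0 this is 32/3.

32/3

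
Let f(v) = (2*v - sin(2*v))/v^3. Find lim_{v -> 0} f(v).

Direct substitution gives 0/0.
Apply L'Hôpital: lim (2 - 2*cos(2*v))/(3*v^2), still 0/0.
Apply L'Hôpital: lim (4*sin(2*v))/(6*v), still 0/0.
After 3 applications of L'Hôpital's rule the quotient is (8*cos(2*v))/(6); substituting v = 0 gives 4/3.

4/3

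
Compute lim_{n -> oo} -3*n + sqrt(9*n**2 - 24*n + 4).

This has the form ∞ − ∞. Multiply and divide by the conjugate √(9*n^2 - 24*n + 4) + 3n.
That gives (-24n + 4) / (√(9*n^2 - 24*n + 4) + 3n).
Divide numerator and denominator by n: the limit is -24/(2·3) = -4.

-4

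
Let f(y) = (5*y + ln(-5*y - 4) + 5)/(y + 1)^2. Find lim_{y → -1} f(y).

Direct substitution gives 0/0.
Apply L'Hôpital: lim (5 - 5/(-5*y - 4))/(2*y + 2), still 0/0.
After 2 applications of L'Hôpital's rule the quotient is (-25/(-5*y - 4)^2)/(2); substituting y = -1 gives -25/2.

-25/2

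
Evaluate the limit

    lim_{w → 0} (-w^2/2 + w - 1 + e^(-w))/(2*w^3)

-1/12

Direct substitution gives 0/0.
Apply L'Hôpital: lim (-w + 1 - e^(-w))/(6*w^2), still 0/0.
Apply L'Hôpital: lim (-1 + e^(-w))/(12*w), still 0/0.
After 3 applications of L'Hôpital's rule the quotient is (-e^(-w))/(12); substituting w = 0 gives -1/12.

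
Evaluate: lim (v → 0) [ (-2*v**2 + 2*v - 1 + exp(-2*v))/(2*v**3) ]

-2/3

Direct substitution gives 0/0.
Apply L'Hôpital: lim (-4*v + 2 - 2*e^(-2*v))/(6*v^2), still 0/0.
Apply L'Hôpital: lim (-4 + 4*e^(-2*v))/(12*v), still 0/0.
After 3 applications of L'Hôpital's rule the quotient is (-8*e^(-2*v))/(12); substituting v = 0 gives -2/3.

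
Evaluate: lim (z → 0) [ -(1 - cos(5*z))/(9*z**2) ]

-25/18

Substitution gives 0/0.
Use (1 − cos u)/u² → 1/2 with u = 5z: the limit is 5²/(2·(-9)) = -25/18.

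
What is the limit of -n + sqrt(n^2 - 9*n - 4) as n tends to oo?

-9/2

An ∞ − ∞ form. Rationalising with the conjugate, the difference becomes (-9n - 4) / (√(n^2 - 9*n - 4) + n).
For large n the denominator behaves like 2·n, so the quotient tends to -9/2 = -9/2.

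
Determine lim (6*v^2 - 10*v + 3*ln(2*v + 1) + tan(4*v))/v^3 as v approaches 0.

Substitution gives 0/0 (the numerator vanishes to order 3).
Expand each term to order v^3: the coefficient of v^3 in tan(4v) is 64/3 and in 3·ln(1 + 2v) is 8.
Lower-order terms cancel with the polynomial part, so the numerator is (88/3)·v^3 + o(v^3), and the limit is (88/3)/(1) = 88/3.

88/3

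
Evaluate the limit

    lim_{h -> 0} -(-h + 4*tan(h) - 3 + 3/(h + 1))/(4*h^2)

Substitution gives 0/0; apply L'Hôpital's rule 2 times.
After differentiating numerator and denominator 2 times the quotient is (8*tan(h)/cos(h)^2 + 6/(h + 1)^3)/(-8); at h = 0 this is -3/4.

-3/4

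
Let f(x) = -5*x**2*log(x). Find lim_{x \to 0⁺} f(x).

This is a 0·(−∞) form. Rewrite as -5·ln(x) / x^(−2) and apply L'Hôpital:
the derivative quotient is -5·(1/x) / (−2·x^(−3)) = (5/2)·x^2 → 0.

0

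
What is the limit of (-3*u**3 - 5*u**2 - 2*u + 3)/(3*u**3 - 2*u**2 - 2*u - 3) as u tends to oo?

-1

Numerator and denominator both have degree 3.
Dividing every term by u^3, all lower-order terms vanish and the limit is the ratio of leading coefficients, -3/(3) = -1.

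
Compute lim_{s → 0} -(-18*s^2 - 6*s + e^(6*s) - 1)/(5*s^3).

Direct substitution gives 0/0.
Apply L'Hôpital: lim (-36*s + 6*e^(6*s) - 6)/(-15*s^2), still 0/0.
Apply L'Hôpital: lim (36*e^(6*s) - 36)/(-30*s), still 0/0.
After 3 applications of L'Hôpital's rule the quotient is (216*e^(6*s))/(-30); substituting s = 0 gives -36/5.

-36/5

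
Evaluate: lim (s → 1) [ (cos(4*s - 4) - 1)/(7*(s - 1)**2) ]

Direct substitution gives 0/0.
Apply L'Hôpital: lim (-4*sin(4*s - 4))/(14*s - 14), still 0/0.
After 2 applications of L'Hôpital's rule the quotient is (-16*cos(4*s - 4))/(14); substituting s = 1 gives -8/7.

-8/7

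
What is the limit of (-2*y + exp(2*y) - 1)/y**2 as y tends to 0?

Direct substitution gives 0/0.
Apply L'Hôpital: lim (2*e^(2*y) - 2)/(2*y), still 0/0.
After 2 applications of L'Hôpital's rule the quotient is (4*e^(2*y))/(2); substituting y = 0 gives 2.

2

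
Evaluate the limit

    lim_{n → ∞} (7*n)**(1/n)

1

Base → ∞ and exponent → 0: an ∞^0 form.
Take logs: (1/n)·ln(7·n^1) = (ln 7 + 1·ln n)/n → 0.
So the limit is e^0 = 1.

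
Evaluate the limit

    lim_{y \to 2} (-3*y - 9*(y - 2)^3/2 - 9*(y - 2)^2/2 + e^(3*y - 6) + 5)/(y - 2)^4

27/8

Direct substitution gives 0/0.
Apply L'Hôpital: lim (-9*y - 27*(y - 2)^2/2 + 3*e^(3*y - 6) + 15)/(4*(y - 2)^3), still 0/0.
Apply L'Hôpital: lim (-27*y + 9*e^(3*y - 6) + 45)/(12*(y - 2)^2), still 0/0.
Apply L'Hôpital: lim (27*e^(3*y - 6) - 27)/(24*y - 48), still 0/0.
After 4 applications of L'Hôpital's rule the quotient is (81*e^(3*y - 6))/(24); substituting y = 2 gives 27/8.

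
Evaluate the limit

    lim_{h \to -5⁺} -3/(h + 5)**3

As h → -5⁺, (h + 5) → 0⁺, so (h + 5)^3 → 0⁺ and -3/(h + 5)^3 → -∞.

-∞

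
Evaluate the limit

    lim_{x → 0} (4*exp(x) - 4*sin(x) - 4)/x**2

Substitution gives 0/0; apply L'Hôpital's rule 2 times.
After differentiating numerator and denominator 2 times the quotient is (4*e^(x) + 4*sin(x))/(2); at x = 0 this is 2.

2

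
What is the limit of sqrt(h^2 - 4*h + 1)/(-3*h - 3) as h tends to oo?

For large |h|, √(h^2 - 4*h + 1) ≈ √1·|h| and the denominator ≈ -3h.
Since h → +∞, |h| = h, giving √1/(-3) = -1/3.

-1/3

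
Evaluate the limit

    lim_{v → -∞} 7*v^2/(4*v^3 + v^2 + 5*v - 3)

The denominator has degree 3 and the numerator degree 2. Dividing numerator and denominator by v^3 sends every term to 0 except the leading denominator term, so the limit is 0.

0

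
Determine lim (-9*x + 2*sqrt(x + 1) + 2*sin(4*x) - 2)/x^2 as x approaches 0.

Substitution gives 0/0; apply L'Hôpital's rule 2 times.
After differentiating numerator and denominator 2 times the quotient is (-32*sin(4*x) - 1/(2*(x + 1)^(3/2)))/(2); at x = 0 this is -1/4.

-1/4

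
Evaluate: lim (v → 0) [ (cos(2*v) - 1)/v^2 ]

-2

Direct substitution gives 0/0.
Apply L'Hôpital: lim (-2*sin(2*v))/(2*v), still 0/0.
After 2 applications of L'Hôpital's rule the quotient is (-4*cos(2*v))/(2); substituting v = 0 gives -2.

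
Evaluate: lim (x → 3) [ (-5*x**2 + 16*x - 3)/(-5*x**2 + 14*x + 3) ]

At x = 3 both the top and bottom vanish — a removable singularity. Factoring out (x - 3) from each leaves (1 - 5*x)/(-5*x - 1), which at x = 3 equals 7/8.

7/8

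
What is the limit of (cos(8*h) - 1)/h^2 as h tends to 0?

-32

Direct substitution gives 0/0.
Apply L'Hôpital: lim (-8*sin(8*h))/(2*h), still 0/0.
After 2 applications of L'Hôpital's rule the quotient is (-64*cos(8*h))/(2); substituting h = 0 gives -32.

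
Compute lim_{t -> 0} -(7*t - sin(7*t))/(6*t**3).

Direct substitution gives 0/0.
Apply L'Hôpital: lim (7 - 7*cos(7*t))/(-18*t^2), still 0/0.
Apply L'Hôpital: lim (49*sin(7*t))/(-36*t), still 0/0.
After 3 applications of L'Hôpital's rule the quotient is (343*cos(7*t))/(-36); substituting t = 0 gives -343/36.

-343/36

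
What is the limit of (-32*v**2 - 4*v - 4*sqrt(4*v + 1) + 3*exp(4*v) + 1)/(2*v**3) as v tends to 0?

Substitution gives 0/0 (the numerator vanishes to order 3).
Expand each term to order v^3: the coefficient of v^3 in 3·e^(4v) is 32 and in -4·√(1 + 4v) is -16.
Lower-order terms cancel with the polynomial part, so the numerator is (16)·v^3 + o(v^3), and the limit is (16)/(2) = 8.

8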